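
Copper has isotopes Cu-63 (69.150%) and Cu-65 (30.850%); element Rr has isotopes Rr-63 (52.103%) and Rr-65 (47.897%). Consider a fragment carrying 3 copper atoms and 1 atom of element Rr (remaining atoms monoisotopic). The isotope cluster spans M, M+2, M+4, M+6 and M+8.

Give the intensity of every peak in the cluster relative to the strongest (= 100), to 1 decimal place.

44.3 : 100.0 : 80.9 : 28.2 : 3.6

Copper pattern (n=3): 0.33065611 : 0.44254842 : 0.19743483 : 0.02936064
Element Rr pattern (n=1): 0.52103 : 0.47897
Convolve the two distributions (both contribute in 2-u steps):
  M: 0.33065611×0.52103 = 0.172282
  M+2: 0.33065611×0.47897 + 0.44254842×0.52103 = 0.388955
  M+4: 0.44254842×0.47897 + 0.19743483×0.52103 = 0.314837
  M+6: 0.19743483×0.47897 + 0.02936064×0.52103 = 0.109863
  M+8: 0.02936064×0.47897 = 0.014063
Scale to base peak (0.388955) = 100: 44.3 : 100.0 : 80.9 : 28.2 : 3.6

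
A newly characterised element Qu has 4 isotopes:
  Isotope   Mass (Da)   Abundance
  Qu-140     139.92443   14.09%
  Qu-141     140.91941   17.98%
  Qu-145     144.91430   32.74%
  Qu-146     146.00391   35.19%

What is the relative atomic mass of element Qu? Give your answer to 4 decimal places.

Weight each isotope mass by its fractional abundance: 0.1409 × 139.92443 + 0.1798 × 140.91941 + 0.3274 × 144.91430 + 0.3519 × 146.00391
= 19.715352 + 25.337310 + 47.444942 + 51.378776 = 143.876380 Da

143.8764 Da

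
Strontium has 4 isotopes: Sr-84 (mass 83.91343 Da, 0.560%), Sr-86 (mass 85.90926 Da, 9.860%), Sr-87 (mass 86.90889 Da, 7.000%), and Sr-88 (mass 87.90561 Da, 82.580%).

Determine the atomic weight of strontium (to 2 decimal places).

Ar = Σ fᵢ·mᵢ = 0.00560 × 83.91343 + 0.09860 × 85.90926 + 0.07000 × 86.90889 + 0.82580 × 87.90561
= 0.469915 + 8.470653 + 6.083622 + 72.592453 = 87.616643 Da

87.62 Da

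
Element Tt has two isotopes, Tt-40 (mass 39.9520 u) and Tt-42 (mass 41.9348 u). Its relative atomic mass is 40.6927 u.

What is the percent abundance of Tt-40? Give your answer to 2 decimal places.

62.64%

Writing the weighted mean with unknown fraction x of Tt-40:
39.9520·x + 41.9348·(1 − x) = 40.6927
(39.9520 − 41.9348)·x = 40.6927 − 41.9348
x = -1.2421 / -1.9828 = 0.62644 → 62.64% Tt-40, 37.36% Tt-42.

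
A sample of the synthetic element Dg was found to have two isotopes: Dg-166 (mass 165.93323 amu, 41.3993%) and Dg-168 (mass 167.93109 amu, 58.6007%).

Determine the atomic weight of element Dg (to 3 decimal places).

167.104 amu

Weight each isotope mass by its fractional abundance: 0.413993 × 165.93323 + 0.586007 × 167.93109
= 68.695196 + 98.408794 = 167.103990 amu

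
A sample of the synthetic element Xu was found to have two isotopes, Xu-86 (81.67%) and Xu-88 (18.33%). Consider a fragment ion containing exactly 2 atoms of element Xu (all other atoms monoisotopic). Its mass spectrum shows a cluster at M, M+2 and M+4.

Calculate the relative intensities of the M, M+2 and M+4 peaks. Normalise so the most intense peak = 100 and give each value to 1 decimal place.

The 2 Xu atoms are independent, so intensities follow the terms of (0.8167 + 0.1833)^2.
P(M) = 0.8167^2 = 0.666999
P(M+2) = 2 × 0.8167^1 × 0.1833^1 = 0.299402
P(M+4) = 0.1833^2 = 0.033599
The M peak is largest (0.666999); scaling to 100 gives 100.0 : 44.9 : 5.0.

100.0 : 44.9 : 5.0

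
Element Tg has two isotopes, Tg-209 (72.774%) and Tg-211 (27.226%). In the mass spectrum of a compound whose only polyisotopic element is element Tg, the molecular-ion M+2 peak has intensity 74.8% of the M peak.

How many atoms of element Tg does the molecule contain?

The M+2/M ratio from n Tg atoms is n · q/p = n · 0.27226/0.72774.
n = 0.748 × 0.72774/0.27226 = 2.00 ≈ 2

2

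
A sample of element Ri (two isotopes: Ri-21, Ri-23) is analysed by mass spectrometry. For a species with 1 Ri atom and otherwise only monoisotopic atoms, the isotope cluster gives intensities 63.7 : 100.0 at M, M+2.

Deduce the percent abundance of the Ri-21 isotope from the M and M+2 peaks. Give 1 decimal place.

If p is the fraction of Ri that is Ri-21, then I(M+2)/I(M) = [C(1,1)·p^0·(1−p)] / p^1 = 1·(1−p)/p = 100.0/63.7 = 1.5699
(1−p)/p = 1.5699/1 = 1.5699  ⇒  p = 1/(1 + 1.5699) = 0.3891
Ri-21: 38.9%, Ri-23: 61.1%.

38.9%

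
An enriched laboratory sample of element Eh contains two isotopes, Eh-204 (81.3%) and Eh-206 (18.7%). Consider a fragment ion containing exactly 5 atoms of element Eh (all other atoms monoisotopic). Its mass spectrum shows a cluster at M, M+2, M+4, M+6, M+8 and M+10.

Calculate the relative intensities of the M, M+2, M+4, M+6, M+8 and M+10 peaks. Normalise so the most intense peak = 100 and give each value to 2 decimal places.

Expanding (0.813 + 0.187)^5:
P(M) = 0.813^5 = 0.355183
P(M+2) = 5 × 0.813^4 × 0.187^1 = 0.408483
P(M+4) = 10 × 0.813^3 × 0.187^2 = 0.187912
P(M+6) = 10 × 0.813^2 × 0.187^3 = 0.043222
P(M+8) = 5 × 0.813^1 × 0.187^4 = 0.004971
P(M+10) = 0.187^5 = 0.000229
The M+2 peak is largest (0.408483); scaling to 100 gives 86.95 : 100.00 : 46.00 : 10.58 : 1.22 : 0.06.

86.95 : 100.00 : 46.00 : 10.58 : 1.22 : 0.06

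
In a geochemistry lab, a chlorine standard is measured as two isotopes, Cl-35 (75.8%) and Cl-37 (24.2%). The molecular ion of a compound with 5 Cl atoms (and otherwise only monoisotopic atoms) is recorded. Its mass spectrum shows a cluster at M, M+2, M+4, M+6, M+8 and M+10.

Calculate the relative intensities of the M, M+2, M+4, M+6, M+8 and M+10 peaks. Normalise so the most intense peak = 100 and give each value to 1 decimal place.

62.6 : 100.0 : 63.9 : 20.4 : 3.3 : 0.2

Expanding (0.758 + 0.242)^5:
P(M) = 0.758^5 = 0.250234
P(M+2) = 5 × 0.758^4 × 0.242^1 = 0.399450
P(M+4) = 10 × 0.758^3 × 0.242^2 = 0.255058
P(M+6) = 10 × 0.758^2 × 0.242^3 = 0.081430
P(M+8) = 5 × 0.758^1 × 0.242^4 = 0.012999
P(M+10) = 0.242^5 = 0.000830
The M+2 peak is largest (0.399450); scaling to 100 gives 62.6 : 100.0 : 63.9 : 20.4 : 3.3 : 0.2.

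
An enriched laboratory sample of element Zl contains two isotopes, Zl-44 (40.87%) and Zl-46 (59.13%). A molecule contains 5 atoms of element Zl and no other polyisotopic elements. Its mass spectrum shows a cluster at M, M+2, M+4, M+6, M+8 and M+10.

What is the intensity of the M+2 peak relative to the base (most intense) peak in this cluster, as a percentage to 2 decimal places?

23.89%

Term probabilities: M 0.0114, M+2 0.0825, M+4 0.2387, M+6 0.3453, M+8 0.2498, M+10 0.0723. Base peak = M+6.
P(M+6) = C(5,3) × 0.4087^2 × 0.5913^3 = 10 × 0.16703569 × 0.20673958 = 0.345329 (base)
P(M+2) = C(5,1) × 0.4087^4 × 0.5913^1 = 5 × 0.02790092 × 0.5913 = 0.082489
Relative intensity = 0.082489 / 0.345329 × 100 = 23.89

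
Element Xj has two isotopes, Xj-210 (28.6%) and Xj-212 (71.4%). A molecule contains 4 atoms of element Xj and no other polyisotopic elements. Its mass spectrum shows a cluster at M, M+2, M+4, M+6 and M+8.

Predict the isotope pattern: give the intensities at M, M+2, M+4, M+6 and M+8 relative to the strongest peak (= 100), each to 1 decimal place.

Expanding (0.286 + 0.714)^4:
P(M) = 0.286^4 = 0.006691
P(M+2) = 4 × 0.286^3 × 0.714^1 = 0.066812
P(M+4) = 6 × 0.286^2 × 0.714^2 = 0.250196
P(M+6) = 4 × 0.286^1 × 0.714^3 = 0.416410
P(M+8) = 0.714^4 = 0.259892
The M+6 peak is largest (0.416410); scaling to 100 gives 1.6 : 16.0 : 60.1 : 100.0 : 62.4.

1.6 : 16.0 : 60.1 : 100.0 : 62.4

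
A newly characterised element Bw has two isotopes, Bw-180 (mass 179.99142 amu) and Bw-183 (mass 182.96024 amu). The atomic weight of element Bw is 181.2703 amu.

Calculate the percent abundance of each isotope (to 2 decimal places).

With x = fraction of Bw-180 (so Bw-183 is 1 − x):
179.99142·x + 182.96024·(1 − x) = 181.2703
(179.99142 − 182.96024)·x = 181.2703 − 182.96024
x = -1.68994 / -2.96882 = 0.56923 → 56.92% Bw-180, 43.08% Bw-183.

Bw-180: 56.92%, Bw-183: 43.08%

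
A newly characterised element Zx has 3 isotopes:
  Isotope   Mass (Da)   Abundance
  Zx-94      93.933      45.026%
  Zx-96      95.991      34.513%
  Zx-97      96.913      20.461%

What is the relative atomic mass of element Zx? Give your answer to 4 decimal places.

95.2530 Da

Ar = Σ fᵢ·mᵢ = 0.45026 × 93.933 + 0.34513 × 95.991 + 0.20461 × 96.913
= 42.29427 + 33.12937 + 19.82937 = 95.25301 Da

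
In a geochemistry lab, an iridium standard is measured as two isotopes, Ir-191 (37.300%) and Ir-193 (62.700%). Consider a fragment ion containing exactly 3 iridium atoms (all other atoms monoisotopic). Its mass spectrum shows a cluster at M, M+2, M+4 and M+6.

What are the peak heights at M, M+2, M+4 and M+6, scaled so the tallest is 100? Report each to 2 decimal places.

Expanding (0.37300 + 0.62700)^3:
P(M) = 0.37300^3 = 0.051895
P(M+2) = 3 × 0.37300^2 × 0.62700^1 = 0.261702
P(M+4) = 3 × 0.37300^1 × 0.62700^2 = 0.439911
P(M+6) = 0.62700^3 = 0.246492
The M+4 peak is largest (0.439911); scaling to 100 gives 11.80 : 59.49 : 100.00 : 56.03.

11.80 : 59.49 : 100.00 : 56.03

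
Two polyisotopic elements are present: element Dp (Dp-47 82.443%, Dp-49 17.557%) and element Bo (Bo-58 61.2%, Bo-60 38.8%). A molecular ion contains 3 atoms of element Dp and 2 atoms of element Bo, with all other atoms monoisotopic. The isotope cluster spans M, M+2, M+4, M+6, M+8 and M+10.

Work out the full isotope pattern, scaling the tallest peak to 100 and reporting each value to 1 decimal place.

Element Dp pattern (n=3): 0.56035256 : 0.35799679 : 0.07623873 : 0.00541191
Element Bo pattern (n=2): 0.374544 : 0.474912 : 0.150544
Convolve the two distributions (both contribute in 2-u steps):
  M: 0.56035256×0.374544 = 0.209877
  M+2: 0.56035256×0.474912 + 0.35799679×0.374544 = 0.400204
  M+4: 0.56035256×0.150544 + 0.35799679×0.474912 + 0.07623873×0.374544 = 0.282929
  M+6: 0.35799679×0.150544 + 0.07623873×0.474912 + 0.00541191×0.374544 = 0.092128
  M+8: 0.07623873×0.150544 + 0.00541191×0.474912 = 0.014047
  M+10: 0.00541191×0.150544 = 0.000815
Scale to base peak (0.400204) = 100: 52.4 : 100.0 : 70.7 : 23.0 : 3.5 : 0.2

52.4 : 100.0 : 70.7 : 23.0 : 3.5 : 0.2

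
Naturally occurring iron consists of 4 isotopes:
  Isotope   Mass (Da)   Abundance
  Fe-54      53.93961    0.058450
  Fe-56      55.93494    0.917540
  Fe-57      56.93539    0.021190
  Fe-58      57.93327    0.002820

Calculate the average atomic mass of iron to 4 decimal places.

Weight each isotope mass by its fractional abundance: 0.058450 × 53.93961 + 0.917540 × 55.93494 + 0.021190 × 56.93539 + 0.002820 × 57.93327
= 3.152770 + 51.322545 + 1.206461 + 0.163372 = 55.845148 Da

55.8451 Da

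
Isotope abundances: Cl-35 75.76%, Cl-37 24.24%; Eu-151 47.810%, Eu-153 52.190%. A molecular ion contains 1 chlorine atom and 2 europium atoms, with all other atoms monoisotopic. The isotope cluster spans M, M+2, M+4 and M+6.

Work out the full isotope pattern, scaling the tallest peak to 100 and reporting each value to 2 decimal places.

39.95 : 100.00 : 75.51 : 15.23

Chlorine pattern (n=1): 0.7576 : 0.2424
Europium pattern (n=2): 0.22857961 : 0.49904078 : 0.27237961
Convolve the two distributions (both contribute in 2-u steps):
  M: 0.7576×0.22857961 = 0.173172
  M+2: 0.7576×0.49904078 + 0.2424×0.22857961 = 0.433481
  M+4: 0.7576×0.27237961 + 0.2424×0.49904078 = 0.327322
  M+6: 0.2424×0.27237961 = 0.066025
Scale to base peak (0.433481) = 100: 39.95 : 100.00 : 75.51 : 15.23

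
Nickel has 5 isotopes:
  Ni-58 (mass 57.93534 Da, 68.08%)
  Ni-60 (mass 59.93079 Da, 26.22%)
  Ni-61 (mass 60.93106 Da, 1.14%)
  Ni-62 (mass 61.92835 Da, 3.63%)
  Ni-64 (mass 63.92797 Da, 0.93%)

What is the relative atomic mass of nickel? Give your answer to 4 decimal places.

58.6934 Da

The abundance-weighted mean is 0.6808 × 57.93534 + 0.2622 × 59.93079 + 0.0114 × 60.93106 + 0.0363 × 61.92835 + 0.0093 × 63.92797
= 39.442379 + 15.713853 + 0.694614 + 2.247999 + 0.594530 = 58.693375 Da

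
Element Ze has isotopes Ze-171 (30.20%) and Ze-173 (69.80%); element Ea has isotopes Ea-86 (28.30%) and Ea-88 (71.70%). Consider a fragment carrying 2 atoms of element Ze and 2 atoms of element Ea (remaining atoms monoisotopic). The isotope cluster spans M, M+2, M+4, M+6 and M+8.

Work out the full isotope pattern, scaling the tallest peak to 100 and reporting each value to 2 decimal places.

1.76 : 17.08 : 62.01 : 100.00 : 60.43

Element Ze pattern (n=2): 0.091204 : 0.421592 : 0.487204
Element Ea pattern (n=2): 0.080089 : 0.405822 : 0.514089
Convolve the two distributions (both contribute in 2-u steps):
  M: 0.091204×0.080089 = 0.007304
  M+2: 0.091204×0.405822 + 0.421592×0.080089 = 0.070777
  M+4: 0.091204×0.514089 + 0.421592×0.405822 + 0.487204×0.080089 = 0.256998
  M+6: 0.421592×0.514089 + 0.487204×0.405822 = 0.414454
  M+8: 0.487204×0.514089 = 0.250466
Scale to base peak (0.414454) = 100: 1.76 : 17.08 : 62.01 : 100.00 : 60.43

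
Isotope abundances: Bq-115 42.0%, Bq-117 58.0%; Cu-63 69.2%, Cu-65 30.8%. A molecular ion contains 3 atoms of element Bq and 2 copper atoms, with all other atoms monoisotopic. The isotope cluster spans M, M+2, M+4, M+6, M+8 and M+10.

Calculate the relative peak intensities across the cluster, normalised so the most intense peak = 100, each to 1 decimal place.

Element Bq pattern (n=3): 0.074088 : 0.306936 : 0.423864 : 0.195112
Copper pattern (n=2): 0.478864 : 0.426272 : 0.094864
Convolve the two distributions (both contribute in 2-u steps):
  M: 0.074088×0.478864 = 0.035478
  M+2: 0.074088×0.426272 + 0.306936×0.478864 = 0.178562
  M+4: 0.074088×0.094864 + 0.306936×0.426272 + 0.423864×0.478864 = 0.340840
  M+6: 0.306936×0.094864 + 0.423864×0.426272 + 0.195112×0.478864 = 0.303231
  M+8: 0.423864×0.094864 + 0.195112×0.426272 = 0.123380
  M+10: 0.195112×0.094864 = 0.018509
Scale to base peak (0.340840) = 100: 10.4 : 52.4 : 100.0 : 89.0 : 36.2 : 5.4

10.4 : 52.4 : 100.0 : 89.0 : 36.2 : 5.4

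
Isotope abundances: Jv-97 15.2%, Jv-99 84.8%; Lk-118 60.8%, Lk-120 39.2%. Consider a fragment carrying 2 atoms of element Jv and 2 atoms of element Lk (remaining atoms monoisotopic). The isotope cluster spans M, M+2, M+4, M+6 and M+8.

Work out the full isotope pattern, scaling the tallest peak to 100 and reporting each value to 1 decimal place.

Element Jv pattern (n=2): 0.023104 : 0.257792 : 0.719104
Element Lk pattern (n=2): 0.369664 : 0.476672 : 0.153664
Convolve the two distributions (both contribute in 2-u steps):
  M: 0.023104×0.369664 = 0.008541
  M+2: 0.023104×0.476672 + 0.257792×0.369664 = 0.106309
  M+4: 0.023104×0.153664 + 0.257792×0.476672 + 0.719104×0.369664 = 0.392259
  M+6: 0.257792×0.153664 + 0.719104×0.476672 = 0.382390
  M+8: 0.719104×0.153664 = 0.110500
Scale to base peak (0.392259) = 100: 2.2 : 27.1 : 100.0 : 97.5 : 28.2

2.2 : 27.1 : 100.0 : 97.5 : 28.2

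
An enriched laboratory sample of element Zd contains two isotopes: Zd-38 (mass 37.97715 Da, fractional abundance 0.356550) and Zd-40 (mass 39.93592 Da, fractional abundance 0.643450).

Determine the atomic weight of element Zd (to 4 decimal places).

39.2375 Da

Ar = Σ fᵢ·mᵢ = 0.356550 × 37.97715 + 0.643450 × 39.93592
= 13.540753 + 25.696768 = 39.237521 Da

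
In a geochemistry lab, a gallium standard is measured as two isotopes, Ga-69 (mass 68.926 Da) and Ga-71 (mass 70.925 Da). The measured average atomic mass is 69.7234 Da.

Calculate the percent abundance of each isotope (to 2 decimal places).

With x = fraction of Ga-69 (so Ga-71 is 1 − x):
68.926·x + 70.925·(1 − x) = 69.7234
(68.926 − 70.925)·x = 69.7234 − 70.925
x = -1.2016 / -1.999 = 0.60110 → 60.11% Ga-69, 39.89% Ga-71.

Ga-69: 60.11%, Ga-71: 39.89%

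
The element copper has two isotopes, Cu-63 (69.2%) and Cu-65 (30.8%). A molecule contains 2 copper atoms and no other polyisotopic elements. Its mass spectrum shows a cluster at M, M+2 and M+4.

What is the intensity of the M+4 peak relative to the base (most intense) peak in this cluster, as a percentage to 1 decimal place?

19.8%

Term probabilities: M 0.4789, M+2 0.4263, M+4 0.0949. Base peak = M.
P(M) = C(2,0) × 0.692^2 × 0.308^0 = 1 × 0.478864 × 1.0000 = 0.478864 (base)
P(M+4) = C(2,2) × 0.692^0 × 0.308^2 = 1 × 1.0000 × 0.094864 = 0.094864
Relative intensity = 0.094864 / 0.478864 × 100 = 19.8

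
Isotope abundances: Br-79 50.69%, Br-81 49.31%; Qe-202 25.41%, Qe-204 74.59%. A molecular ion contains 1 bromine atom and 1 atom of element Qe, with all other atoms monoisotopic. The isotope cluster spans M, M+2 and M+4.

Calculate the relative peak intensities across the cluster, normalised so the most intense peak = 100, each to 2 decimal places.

25.59 : 100.00 : 73.06

Bromine pattern (n=1): 0.5069 : 0.4931
Element Qe pattern (n=1): 0.2541 : 0.7459
Convolve the two distributions (both contribute in 2-u steps):
  M: 0.5069×0.2541 = 0.128803
  M+2: 0.5069×0.7459 + 0.4931×0.2541 = 0.503393
  M+4: 0.4931×0.7459 = 0.367803
Scale to base peak (0.503393) = 100: 25.59 : 100.00 : 73.06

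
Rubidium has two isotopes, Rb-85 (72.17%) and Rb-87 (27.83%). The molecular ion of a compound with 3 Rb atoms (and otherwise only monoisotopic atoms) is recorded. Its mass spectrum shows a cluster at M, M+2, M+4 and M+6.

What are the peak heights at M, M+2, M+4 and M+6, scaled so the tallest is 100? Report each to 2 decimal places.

Each Rb atom is independently Rb-85 (p = 0.7217) or Rb-87 (q = 0.2783); the cluster is the binomial expansion (p + q)^3.
P(M) = 0.7217^3 = 0.375898
P(M+2) = 3 × 0.7217^2 × 0.2783^1 = 0.434858
P(M+4) = 3 × 0.7217^1 × 0.2783^2 = 0.167689
P(M+6) = 0.2783^3 = 0.021555
The M+2 peak is largest (0.434858); scaling to 100 gives 86.44 : 100.00 : 38.56 : 4.96.

86.44 : 100.00 : 38.56 : 4.96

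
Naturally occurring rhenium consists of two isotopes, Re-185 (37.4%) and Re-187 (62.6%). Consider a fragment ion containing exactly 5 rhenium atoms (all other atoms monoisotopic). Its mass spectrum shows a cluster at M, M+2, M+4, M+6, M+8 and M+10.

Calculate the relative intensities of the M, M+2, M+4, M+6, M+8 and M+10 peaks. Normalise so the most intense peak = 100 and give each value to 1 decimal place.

The 5 Re atoms are independent, so intensities follow the terms of (0.374 + 0.626)^5.
P(M) = 0.374^5 = 0.007317
P(M+2) = 5 × 0.374^4 × 0.626^1 = 0.061239
P(M+4) = 10 × 0.374^3 × 0.626^2 = 0.205005
P(M+6) = 10 × 0.374^2 × 0.626^3 = 0.343136
P(M+8) = 5 × 0.374^1 × 0.626^4 = 0.287170
P(M+10) = 0.626^5 = 0.096133
The M+6 peak is largest (0.343136); scaling to 100 gives 2.1 : 17.8 : 59.7 : 100.0 : 83.7 : 28.0.

2.1 : 17.8 : 59.7 : 100.0 : 83.7 : 28.0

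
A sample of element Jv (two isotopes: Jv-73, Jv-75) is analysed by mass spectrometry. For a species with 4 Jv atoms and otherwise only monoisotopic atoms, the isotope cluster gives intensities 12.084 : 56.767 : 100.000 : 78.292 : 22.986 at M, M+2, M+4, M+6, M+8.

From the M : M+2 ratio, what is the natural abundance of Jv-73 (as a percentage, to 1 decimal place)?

46.0%

If p is the fraction of Jv that is Jv-73, then I(M+2)/I(M) = [C(4,1)·p^3·(1−p)] / p^4 = 4·(1−p)/p = 56.767/12.084 = 4.6977
(1−p)/p = 4.6977/4 = 1.1744  ⇒  p = 1/(1 + 1.1744) = 0.4599
Jv-73: 46.0%, Jv-75: 54.0%.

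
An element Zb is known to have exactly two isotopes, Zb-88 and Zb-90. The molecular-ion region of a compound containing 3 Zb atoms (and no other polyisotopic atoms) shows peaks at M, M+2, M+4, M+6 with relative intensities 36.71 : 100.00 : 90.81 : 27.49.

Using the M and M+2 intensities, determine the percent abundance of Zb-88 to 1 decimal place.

Let p = fractional abundance of Zb-88. I(M+2)/I(M) = [C(3,1)·p^2·(1−p)] / p^3 = 3·(1−p)/p = 100.00/36.71 = 2.7241
(1−p)/p = 2.7241/3 = 0.9080  ⇒  p = 1/(1 + 0.9080) = 0.5241
Zb-88: 52.4%, Zb-90: 47.6%.

52.4%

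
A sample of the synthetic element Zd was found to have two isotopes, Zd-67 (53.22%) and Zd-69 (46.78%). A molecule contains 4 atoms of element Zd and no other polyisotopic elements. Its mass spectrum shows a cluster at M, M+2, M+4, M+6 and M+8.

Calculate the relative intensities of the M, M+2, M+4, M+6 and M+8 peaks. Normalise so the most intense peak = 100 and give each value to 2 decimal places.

The 4 Zd atoms are independent, so intensities follow the terms of (0.5322 + 0.4678)^4.
P(M) = 0.5322^4 = 0.080223
P(M+2) = 4 × 0.5322^3 × 0.4678^1 = 0.282062
P(M+4) = 6 × 0.5322^2 × 0.4678^2 = 0.371896
P(M+6) = 4 × 0.5322^1 × 0.4678^3 = 0.217929
P(M+8) = 0.4678^4 = 0.047890
The M+4 peak is largest (0.371896); scaling to 100 gives 21.57 : 75.84 : 100.00 : 58.60 : 12.88.

21.57 : 75.84 : 100.00 : 58.60 : 12.88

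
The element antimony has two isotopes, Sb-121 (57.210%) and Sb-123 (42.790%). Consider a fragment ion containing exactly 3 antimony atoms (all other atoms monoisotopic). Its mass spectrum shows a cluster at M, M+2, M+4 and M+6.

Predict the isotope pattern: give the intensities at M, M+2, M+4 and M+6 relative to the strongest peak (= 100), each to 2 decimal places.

The 3 Sb atoms are independent, so intensities follow the terms of (0.57210 + 0.42790)^3.
P(M) = 0.57210^3 = 0.187247
P(M+2) = 3 × 0.57210^2 × 0.42790^1 = 0.420153
P(M+4) = 3 × 0.57210^1 × 0.42790^2 = 0.314252
P(M+6) = 0.42790^3 = 0.078348
The M+2 peak is largest (0.420153); scaling to 100 gives 44.57 : 100.00 : 74.79 : 18.65.

44.57 : 100.00 : 74.79 : 18.65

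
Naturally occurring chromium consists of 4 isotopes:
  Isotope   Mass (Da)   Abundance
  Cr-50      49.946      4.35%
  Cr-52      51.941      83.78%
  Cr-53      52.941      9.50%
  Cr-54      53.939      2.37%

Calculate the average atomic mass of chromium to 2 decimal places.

Ar = Σ fᵢ·mᵢ = 0.0435 × 49.946 + 0.8378 × 51.941 + 0.0950 × 52.941 + 0.0237 × 53.939
= 2.1727 + 43.5162 + 5.0294 + 1.2784 = 51.9967 Da

52.00 Da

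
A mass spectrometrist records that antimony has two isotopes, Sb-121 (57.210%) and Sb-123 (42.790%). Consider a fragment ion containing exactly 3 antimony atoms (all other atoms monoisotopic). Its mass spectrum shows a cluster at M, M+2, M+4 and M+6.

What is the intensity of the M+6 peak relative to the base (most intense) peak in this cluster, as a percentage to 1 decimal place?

18.6%

Term probabilities: M 0.1872, M+2 0.4202, M+4 0.3143, M+6 0.0783. Base peak = M+2.
P(M+2) = C(3,1) × 0.57210^2 × 0.42790^1 = 3 × 0.32729841 × 0.4279 = 0.420153 (base)
P(M+6) = C(3,3) × 0.57210^0 × 0.42790^3 = 1 × 1.0000 × 0.07834781 = 0.078348
Relative intensity = 0.078348 / 0.420153 × 100 = 18.6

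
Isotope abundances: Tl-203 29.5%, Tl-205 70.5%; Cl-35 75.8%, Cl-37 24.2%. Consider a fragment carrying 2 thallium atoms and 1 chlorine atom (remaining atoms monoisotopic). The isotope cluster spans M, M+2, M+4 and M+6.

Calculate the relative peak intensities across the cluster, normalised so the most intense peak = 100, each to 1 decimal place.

Thallium pattern (n=2): 0.087025 : 0.41595 : 0.497025
Chlorine pattern (n=1): 0.7580 : 0.2420
Convolve the two distributions (both contribute in 2-u steps):
  M: 0.087025×0.7580 = 0.065965
  M+2: 0.087025×0.2420 + 0.41595×0.7580 = 0.336350
  M+4: 0.41595×0.2420 + 0.497025×0.7580 = 0.477405
  M+6: 0.497025×0.2420 = 0.120280
Scale to base peak (0.477405) = 100: 13.8 : 70.5 : 100.0 : 25.2

13.8 : 70.5 : 100.0 : 25.2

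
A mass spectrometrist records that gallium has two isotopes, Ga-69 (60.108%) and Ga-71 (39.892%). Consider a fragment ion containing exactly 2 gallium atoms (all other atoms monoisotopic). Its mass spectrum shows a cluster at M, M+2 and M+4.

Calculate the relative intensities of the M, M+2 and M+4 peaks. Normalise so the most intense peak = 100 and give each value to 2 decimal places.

75.34 : 100.00 : 33.18

Expanding (0.60108 + 0.39892)^2:
P(M) = 0.60108^2 = 0.361297
P(M+2) = 2 × 0.60108^1 × 0.39892^1 = 0.479566
P(M+4) = 0.39892^2 = 0.159137
The M+2 peak is largest (0.479566); scaling to 100 gives 75.34 : 100.00 : 33.18.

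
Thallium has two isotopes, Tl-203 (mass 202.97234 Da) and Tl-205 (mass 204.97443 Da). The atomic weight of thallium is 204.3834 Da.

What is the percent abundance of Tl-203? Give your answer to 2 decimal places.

Let x be the fractional abundance of Tl-203; then Tl-205 has abundance 1 − x.
202.97234·x + 204.97443·(1 − x) = 204.3834
(202.97234 − 204.97443)·x = 204.3834 − 204.97443
x = -0.59103 / -2.00209 = 0.29521 → 29.52% Tl-203, 70.48% Tl-205.

29.52%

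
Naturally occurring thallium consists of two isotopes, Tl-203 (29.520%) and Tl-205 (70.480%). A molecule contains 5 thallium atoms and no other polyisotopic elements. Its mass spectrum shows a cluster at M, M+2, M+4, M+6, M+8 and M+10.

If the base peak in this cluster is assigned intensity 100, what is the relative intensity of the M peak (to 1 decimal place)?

Term probabilities: M 0.0022, M+2 0.0268, M+4 0.1278, M+6 0.3051, M+8 0.3642, M+10 0.1739. Base peak = M+8.
P(M+8) = C(5,4) × 0.29520^1 × 0.70480^4 = 5 × 0.2952 × 0.24675365 = 0.364208 (base)
P(M) = C(5,0) × 0.29520^5 × 0.70480^0 = 1 × 0.00224172 × 1.0000 = 0.002242
Relative intensity = 0.002242 / 0.364208 × 100 = 0.6

0.6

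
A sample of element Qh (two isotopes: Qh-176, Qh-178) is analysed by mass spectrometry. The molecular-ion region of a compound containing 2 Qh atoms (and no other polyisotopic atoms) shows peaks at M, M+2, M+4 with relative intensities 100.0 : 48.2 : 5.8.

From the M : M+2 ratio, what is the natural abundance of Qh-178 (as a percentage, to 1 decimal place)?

If p is the fraction of Qh that is Qh-176, then I(M+2)/I(M) = [C(2,1)·p^1·(1−p)] / p^2 = 2·(1−p)/p = 48.2/100.0 = 0.4820
(1−p)/p = 0.4820/2 = 0.2410  ⇒  p = 1/(1 + 0.2410) = 0.8058
Qh-176: 80.6%, Qh-178: 19.4%.

19.4%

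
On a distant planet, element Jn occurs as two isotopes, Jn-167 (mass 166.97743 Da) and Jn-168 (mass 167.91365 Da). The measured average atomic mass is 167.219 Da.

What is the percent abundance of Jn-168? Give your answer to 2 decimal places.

25.80%

Let x be the fractional abundance of Jn-167; then Jn-168 has abundance 1 − x.
166.97743·x + 167.91365·(1 − x) = 167.219
(166.97743 − 167.91365)·x = 167.219 − 167.91365
x = -0.69465 / -0.93622 = 0.74197 → 74.20% Jn-167, 25.80% Jn-168.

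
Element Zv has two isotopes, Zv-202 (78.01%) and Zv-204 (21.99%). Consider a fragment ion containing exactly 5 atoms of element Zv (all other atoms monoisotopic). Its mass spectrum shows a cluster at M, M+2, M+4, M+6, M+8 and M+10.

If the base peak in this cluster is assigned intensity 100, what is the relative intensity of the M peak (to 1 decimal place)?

71.0

(0.7801 + 0.2199)^5 gives M 0.2889, M+2 0.4072, M+4 0.2296, M+6 0.0647, M+8 0.0091, M+10 0.0005; the largest is M+2.
P(M+2) = C(5,1) × 0.7801^4 × 0.2199^1 = 5 × 0.37034042 × 0.2199 = 0.407189 (base)
P(M) = C(5,0) × 0.7801^5 × 0.2199^0 = 1 × 0.28890256 × 1.0000 = 0.288903
Relative intensity = 0.288903 / 0.407189 × 100 = 71.0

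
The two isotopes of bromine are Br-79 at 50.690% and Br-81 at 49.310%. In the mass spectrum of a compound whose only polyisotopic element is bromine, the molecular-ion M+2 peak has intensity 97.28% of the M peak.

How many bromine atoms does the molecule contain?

For n independent Br atoms, I(M+2)/I(M) = n · (abundance Br-81) / (abundance Br-79) = n · 0.49310/0.50690.
n = 0.9728 × 0.50690/0.49310 = 1.00 ≈ 1

1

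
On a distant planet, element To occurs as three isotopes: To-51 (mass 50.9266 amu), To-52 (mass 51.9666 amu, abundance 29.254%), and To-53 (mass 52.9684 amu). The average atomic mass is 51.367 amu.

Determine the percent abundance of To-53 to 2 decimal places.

The remaining 70.746% is split between To-51 (fraction x) and To-53 (fraction 0.70746 − x).
Substituting: 50.9266x + 52.9684(0.70746 − x) = 36.164690836
(50.9266 − 52.9684)x = -1.308333428  ⇒  x = 0.64077, y = 0.06669
To-51: 64.08%, To-53: 6.67%.

6.67%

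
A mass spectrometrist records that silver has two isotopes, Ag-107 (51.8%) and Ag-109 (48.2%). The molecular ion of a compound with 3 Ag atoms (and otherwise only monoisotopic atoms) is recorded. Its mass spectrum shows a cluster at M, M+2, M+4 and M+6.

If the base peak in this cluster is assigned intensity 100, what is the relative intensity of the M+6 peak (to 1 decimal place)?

Term probabilities: M 0.1390, M+2 0.3880, M+4 0.3610, M+6 0.1120. Base peak = M+2.
P(M+2) = C(3,1) × 0.518^2 × 0.482^1 = 3 × 0.268324 × 0.4820 = 0.387997 (base)
P(M+6) = C(3,3) × 0.518^0 × 0.482^3 = 1 × 1.0000 × 0.11198017 = 0.111980
Relative intensity = 0.111980 / 0.387997 × 100 = 28.9

28.9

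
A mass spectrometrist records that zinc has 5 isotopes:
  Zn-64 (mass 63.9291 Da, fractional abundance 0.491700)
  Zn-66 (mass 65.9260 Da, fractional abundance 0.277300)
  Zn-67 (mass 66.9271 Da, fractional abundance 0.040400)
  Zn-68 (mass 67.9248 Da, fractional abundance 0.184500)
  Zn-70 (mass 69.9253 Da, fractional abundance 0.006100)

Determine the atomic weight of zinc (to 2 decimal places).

65.38 Da

Average mass = Σ (abundance × isotope mass) = 0.491700 × 63.9291 + 0.277300 × 65.9260 + 0.040400 × 66.9271 + 0.184500 × 67.9248 + 0.006100 × 69.9253
= 31.43394 + 18.28128 + 2.70385 + 12.53213 + 0.42654 = 65.37774 Da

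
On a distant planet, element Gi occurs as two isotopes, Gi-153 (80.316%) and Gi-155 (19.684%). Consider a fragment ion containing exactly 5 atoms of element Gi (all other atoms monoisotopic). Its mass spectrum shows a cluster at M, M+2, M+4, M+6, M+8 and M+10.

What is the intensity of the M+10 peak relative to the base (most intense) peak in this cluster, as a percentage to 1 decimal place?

0.1%

Binomial terms of (0.80316 + 0.19684)^5: M 0.3342, M+2 0.4095, M+4 0.2007, M+6 0.0492, M+8 0.0060, M+10 0.0003 → M+2 is the base peak.
P(M+2) = C(5,1) × 0.80316^4 × 0.19684^1 = 5 × 0.41611013 × 0.19684 = 0.409536 (base)
P(M+10) = C(5,5) × 0.80316^0 × 0.19684^5 = 1 × 1.0000 × 0.00029551 = 0.000296
Relative intensity = 0.000296 / 0.409536 × 100 = 0.1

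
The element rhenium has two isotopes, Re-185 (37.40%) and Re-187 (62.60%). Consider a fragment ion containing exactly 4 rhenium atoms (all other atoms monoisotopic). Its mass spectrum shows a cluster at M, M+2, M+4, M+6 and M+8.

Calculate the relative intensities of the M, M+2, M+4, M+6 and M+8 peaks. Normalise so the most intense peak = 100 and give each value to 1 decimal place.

5.3 : 35.7 : 89.6 : 100.0 : 41.8

Each Re atom is independently Re-185 (p = 0.3740) or Re-187 (q = 0.6260); the cluster is the binomial expansion (p + q)^4.
P(M) = 0.3740^4 = 0.019565
P(M+2) = 4 × 0.3740^3 × 0.6260^1 = 0.130993
P(M+4) = 6 × 0.3740^2 × 0.6260^2 = 0.328884
P(M+6) = 4 × 0.3740^1 × 0.6260^3 = 0.366990
P(M+8) = 0.6260^4 = 0.153567
The M+6 peak is largest (0.366990); scaling to 100 gives 5.3 : 35.7 : 89.6 : 100.0 : 41.8.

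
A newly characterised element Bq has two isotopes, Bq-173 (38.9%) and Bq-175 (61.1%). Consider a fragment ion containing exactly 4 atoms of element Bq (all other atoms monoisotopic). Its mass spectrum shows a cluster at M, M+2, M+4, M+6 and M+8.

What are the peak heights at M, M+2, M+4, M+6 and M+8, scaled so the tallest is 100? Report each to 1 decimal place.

Each Bq atom is independently Bq-173 (p = 0.389) or Bq-175 (q = 0.611); the cluster is the binomial expansion (p + q)^4.
P(M) = 0.389^4 = 0.022898
P(M+2) = 4 × 0.389^3 × 0.611^1 = 0.143863
P(M+4) = 6 × 0.389^2 × 0.611^2 = 0.338948
P(M+6) = 4 × 0.389^1 × 0.611^3 = 0.354922
P(M+8) = 0.611^4 = 0.139369
The M+6 peak is largest (0.354922); scaling to 100 gives 6.5 : 40.5 : 95.5 : 100.0 : 39.3.

6.5 : 40.5 : 95.5 : 100.0 : 39.3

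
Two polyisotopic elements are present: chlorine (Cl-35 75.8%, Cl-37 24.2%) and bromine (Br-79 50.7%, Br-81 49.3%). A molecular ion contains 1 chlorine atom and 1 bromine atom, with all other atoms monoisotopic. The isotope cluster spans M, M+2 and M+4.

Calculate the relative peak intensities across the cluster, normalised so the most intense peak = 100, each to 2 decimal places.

Chlorine pattern (n=1): 0.7580 : 0.2420
Bromine pattern (n=1): 0.5070 : 0.4930
Convolve the two distributions (both contribute in 2-u steps):
  M: 0.7580×0.5070 = 0.384306
  M+2: 0.7580×0.4930 + 0.2420×0.5070 = 0.496388
  M+4: 0.2420×0.4930 = 0.119306
Scale to base peak (0.496388) = 100: 77.42 : 100.00 : 24.03

77.42 : 100.00 : 24.03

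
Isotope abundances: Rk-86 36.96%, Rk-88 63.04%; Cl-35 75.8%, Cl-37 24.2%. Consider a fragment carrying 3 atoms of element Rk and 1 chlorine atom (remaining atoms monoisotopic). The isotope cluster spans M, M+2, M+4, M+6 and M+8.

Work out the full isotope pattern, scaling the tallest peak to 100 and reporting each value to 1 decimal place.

Element Rk pattern (n=3): 0.0504889 : 0.25834579 : 0.44064173 : 0.25052358
Chlorine pattern (n=1): 0.7580 : 0.2420
Convolve the two distributions (both contribute in 2-u steps):
  M: 0.0504889×0.7580 = 0.038271
  M+2: 0.0504889×0.2420 + 0.25834579×0.7580 = 0.208044
  M+4: 0.25834579×0.2420 + 0.44064173×0.7580 = 0.396526
  M+6: 0.44064173×0.2420 + 0.25052358×0.7580 = 0.296532
  M+8: 0.25052358×0.2420 = 0.060627
Scale to base peak (0.396526) = 100: 9.7 : 52.5 : 100.0 : 74.8 : 15.3

9.7 : 52.5 : 100.0 : 74.8 : 15.3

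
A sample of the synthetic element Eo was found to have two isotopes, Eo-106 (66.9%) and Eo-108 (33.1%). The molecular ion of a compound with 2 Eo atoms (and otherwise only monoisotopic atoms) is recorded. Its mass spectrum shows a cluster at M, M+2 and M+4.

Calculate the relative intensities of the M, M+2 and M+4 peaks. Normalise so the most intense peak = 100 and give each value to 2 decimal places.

100.00 : 98.95 : 24.48

The 2 Eo atoms are independent, so intensities follow the terms of (0.669 + 0.331)^2.
P(M) = 0.669^2 = 0.447561
P(M+2) = 2 × 0.669^1 × 0.331^1 = 0.442878
P(M+4) = 0.331^2 = 0.109561
The M peak is largest (0.447561); scaling to 100 gives 100.00 : 98.95 : 24.48.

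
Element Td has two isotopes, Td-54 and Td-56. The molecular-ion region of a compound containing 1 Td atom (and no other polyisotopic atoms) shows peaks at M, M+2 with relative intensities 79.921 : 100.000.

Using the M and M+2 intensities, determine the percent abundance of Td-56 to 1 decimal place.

55.6%

If p is the fraction of Td that is Td-54, then I(M+2)/I(M) = [C(1,1)·p^0·(1−p)] / p^1 = 1·(1−p)/p = 100.000/79.921 = 1.2512
(1−p)/p = 1.2512/1 = 1.2512  ⇒  p = 1/(1 + 1.2512) = 0.4442
Td-54: 44.4%, Td-56: 55.6%.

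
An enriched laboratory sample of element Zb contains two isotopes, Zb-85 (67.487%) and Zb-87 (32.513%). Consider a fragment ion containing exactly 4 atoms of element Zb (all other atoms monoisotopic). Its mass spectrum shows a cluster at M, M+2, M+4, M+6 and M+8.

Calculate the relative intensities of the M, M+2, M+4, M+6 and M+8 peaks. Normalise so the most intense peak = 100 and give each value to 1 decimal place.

51.9 : 100.0 : 72.3 : 23.2 : 2.8

Expanding (0.67487 + 0.32513)^4:
P(M) = 0.67487^4 = 0.207434
P(M+2) = 4 × 0.67487^3 × 0.32513^1 = 0.399740
P(M+4) = 6 × 0.67487^2 × 0.32513^2 = 0.288872
P(M+6) = 4 × 0.67487^1 × 0.32513^3 = 0.092779
P(M+8) = 0.32513^4 = 0.011175
The M+2 peak is largest (0.399740); scaling to 100 gives 51.9 : 100.0 : 72.3 : 23.2 : 2.8.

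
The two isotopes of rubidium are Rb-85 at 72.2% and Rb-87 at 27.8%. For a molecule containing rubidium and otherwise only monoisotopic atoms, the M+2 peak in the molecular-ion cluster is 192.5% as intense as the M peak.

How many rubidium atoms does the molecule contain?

5

For n independent Rb atoms, I(M+2)/I(M) = n · (abundance Rb-87) / (abundance Rb-85) = n · 0.278/0.722.
n = 1.925 × 0.722/0.278 = 5.00 ≈ 5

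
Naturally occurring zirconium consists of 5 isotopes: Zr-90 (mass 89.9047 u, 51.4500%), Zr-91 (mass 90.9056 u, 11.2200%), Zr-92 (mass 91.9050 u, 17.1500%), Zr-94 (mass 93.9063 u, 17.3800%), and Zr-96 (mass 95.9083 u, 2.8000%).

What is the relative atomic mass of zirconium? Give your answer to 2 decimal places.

Ar = Σ fᵢ·mᵢ = 0.514500 × 89.9047 + 0.112200 × 90.9056 + 0.171500 × 91.9050 + 0.173800 × 93.9063 + 0.028000 × 95.9083
= 46.25597 + 10.19961 + 15.76171 + 16.32091 + 2.68543 = 91.22363 u

91.22 u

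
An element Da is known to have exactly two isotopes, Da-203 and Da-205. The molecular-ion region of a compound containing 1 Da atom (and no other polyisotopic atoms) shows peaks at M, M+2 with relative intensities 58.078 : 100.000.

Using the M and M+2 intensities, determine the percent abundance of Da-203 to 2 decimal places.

36.74%

Write p for the Da-203 fraction. I(M+2)/I(M) = [C(1,1)·p^0·(1−p)] / p^1 = 1·(1−p)/p = 100.000/58.078 = 1.7218
(1−p)/p = 1.7218/1 = 1.7218  ⇒  p = 1/(1 + 1.7218) = 0.3674
Da-203: 36.74%, Da-205: 63.26%.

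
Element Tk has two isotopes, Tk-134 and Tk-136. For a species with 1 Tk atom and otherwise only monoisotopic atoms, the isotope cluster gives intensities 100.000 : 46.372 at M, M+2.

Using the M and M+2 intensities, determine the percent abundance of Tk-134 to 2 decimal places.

68.32%

Let p = fractional abundance of Tk-134. I(M+2)/I(M) = [C(1,1)·p^0·(1−p)] / p^1 = 1·(1−p)/p = 46.372/100.000 = 0.4637
(1−p)/p = 0.4637/1 = 0.4637  ⇒  p = 1/(1 + 0.4637) = 0.6832
Tk-134: 68.32%, Tk-136: 31.68%.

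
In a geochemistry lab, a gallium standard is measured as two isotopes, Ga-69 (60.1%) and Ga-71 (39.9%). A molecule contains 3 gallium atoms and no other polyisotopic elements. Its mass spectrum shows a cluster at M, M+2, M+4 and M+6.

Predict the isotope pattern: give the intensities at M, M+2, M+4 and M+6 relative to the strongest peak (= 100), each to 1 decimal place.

50.2 : 100.0 : 66.4 : 14.7

The 3 Ga atoms are independent, so intensities follow the terms of (0.601 + 0.399)^3.
P(M) = 0.601^3 = 0.217082
P(M+2) = 3 × 0.601^2 × 0.399^1 = 0.432358
P(M+4) = 3 × 0.601^1 × 0.399^2 = 0.287039
P(M+6) = 0.399^3 = 0.063521
The M+2 peak is largest (0.432358); scaling to 100 gives 50.2 : 100.0 : 66.4 : 14.7.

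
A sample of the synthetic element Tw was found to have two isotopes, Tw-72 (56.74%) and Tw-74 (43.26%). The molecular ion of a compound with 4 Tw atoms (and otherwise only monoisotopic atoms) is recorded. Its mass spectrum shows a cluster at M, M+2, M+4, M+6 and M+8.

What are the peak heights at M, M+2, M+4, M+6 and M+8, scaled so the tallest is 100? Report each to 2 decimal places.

Each Tw atom is independently Tw-72 (p = 0.5674) or Tw-74 (q = 0.4326); the cluster is the binomial expansion (p + q)^4.
P(M) = 0.5674^4 = 0.103647
P(M+2) = 4 × 0.5674^3 × 0.4326^1 = 0.316093
P(M+4) = 6 × 0.5674^2 × 0.4326^2 = 0.361496
P(M+6) = 4 × 0.5674^1 × 0.4326^3 = 0.183742
P(M+8) = 0.4326^4 = 0.035022
The M+4 peak is largest (0.361496); scaling to 100 gives 28.67 : 87.44 : 100.00 : 50.83 : 9.69.

28.67 : 87.44 : 100.00 : 50.83 : 9.69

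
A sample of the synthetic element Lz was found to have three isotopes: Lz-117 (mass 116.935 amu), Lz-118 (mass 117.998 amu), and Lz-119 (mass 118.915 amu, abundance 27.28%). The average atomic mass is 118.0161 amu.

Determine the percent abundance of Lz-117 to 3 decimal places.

21.830%

Let x and y be the fractions of Lz-117 and Lz-118. Then x + y = 1 − 0.2728 = 0.7272 and 116.935x + 117.998y = 118.0161 − 0.2728×118.915 = 85.576088.
Substituting: 116.935x + 117.998(0.7272 − x) = 85.576088
(116.935 − 117.998)x = -0.2320576  ⇒  x = 0.21830, y = 0.50890
Lz-117: 21.830%, Lz-118: 50.890%.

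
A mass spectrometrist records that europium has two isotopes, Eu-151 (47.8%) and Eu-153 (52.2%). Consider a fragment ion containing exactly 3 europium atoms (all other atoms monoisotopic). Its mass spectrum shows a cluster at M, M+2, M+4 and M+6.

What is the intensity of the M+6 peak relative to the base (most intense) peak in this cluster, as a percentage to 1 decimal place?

36.4%

Term probabilities: M 0.1092, M+2 0.3578, M+4 0.3907, M+6 0.1422. Base peak = M+4.
P(M+4) = C(3,2) × 0.478^1 × 0.522^2 = 3 × 0.4780 × 0.272484 = 0.390742 (base)
P(M+6) = C(3,3) × 0.478^0 × 0.522^3 = 1 × 1.0000 × 0.14223665 = 0.142237
Relative intensity = 0.142237 / 0.390742 × 100 = 36.4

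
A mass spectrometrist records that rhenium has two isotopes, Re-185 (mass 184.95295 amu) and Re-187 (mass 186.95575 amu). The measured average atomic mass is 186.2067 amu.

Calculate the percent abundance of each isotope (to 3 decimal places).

With x = fraction of Re-185 (so Re-187 is 1 − x):
184.95295·x + 186.95575·(1 − x) = 186.2067
(184.95295 − 186.95575)·x = 186.2067 − 186.95575
x = -0.74905 / -2.00280 = 0.37400 → 37.400% Re-185, 62.600% Re-187.

Re-185: 37.400%, Re-187: 62.600%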